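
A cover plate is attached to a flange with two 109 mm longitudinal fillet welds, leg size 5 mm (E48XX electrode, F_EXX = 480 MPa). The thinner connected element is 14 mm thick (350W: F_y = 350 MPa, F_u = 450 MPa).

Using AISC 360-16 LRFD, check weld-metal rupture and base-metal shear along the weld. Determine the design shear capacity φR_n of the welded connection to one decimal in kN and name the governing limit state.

Weld metal: throat = 0.707×5 = 3.535 mm, L = 2×109 = 218 mm. φR_n = 0.75 × 0.6 × 480 × 3.535 × 218 = 166.5 kN.
Base metal shear (14 mm plate): yield φR_n = 1.0×0.6×350×14×218 = 640.9 kN; rupture φR_n = 0.75×0.6×450×14×218 = 618.0 kN; take 618.0 kN (rupture).
Governing: min(166.5, 618.0) = 166.5 kN → weld metal.

166.5 kN (weld metal governs)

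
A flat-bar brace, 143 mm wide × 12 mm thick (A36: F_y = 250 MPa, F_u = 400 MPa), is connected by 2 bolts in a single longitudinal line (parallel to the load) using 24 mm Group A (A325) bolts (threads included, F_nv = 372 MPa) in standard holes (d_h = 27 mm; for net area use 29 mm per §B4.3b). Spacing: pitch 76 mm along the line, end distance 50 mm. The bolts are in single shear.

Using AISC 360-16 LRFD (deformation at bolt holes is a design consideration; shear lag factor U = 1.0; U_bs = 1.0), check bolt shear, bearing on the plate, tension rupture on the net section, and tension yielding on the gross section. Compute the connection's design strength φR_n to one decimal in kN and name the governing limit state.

252.4 kN (bolt shear governs)

Bolt shear: A_b = π(24)²/4 = 452.39 mm². φR_n = 0.75 × 372 × 452.39 × 2 × 1 = 252.4 kN.
Bearing (12 mm plate, F_u = 400 MPa): end bolts L_c = 50 − 27/2 = 36.5, R_n = min(1.2×36.5×12×400, 2.4×24×12×400) = 210.24 kN/bolt; interior L_c = 76 − 27 = 49, R_n = 276.48 kN/bolt. φR_n = 0.75 × (1×210.24 + 1×276.48) = 365.0 kN.
Tension rupture (net): A_n = (143 − 1×29)×12 = 1368 mm² (U = 1.0, A_e = A_n). φR_n = 0.75 × 400 × 1368 = 410.4 kN.
Tension yield (gross): A_g = 143×12 = 1716 mm². φR_n = 0.90 × 250 × 1716 = 386.1 kN.
Governing: min(252.4, 365.0, 410.4, 386.1) = 252.4 kN → bolt shear.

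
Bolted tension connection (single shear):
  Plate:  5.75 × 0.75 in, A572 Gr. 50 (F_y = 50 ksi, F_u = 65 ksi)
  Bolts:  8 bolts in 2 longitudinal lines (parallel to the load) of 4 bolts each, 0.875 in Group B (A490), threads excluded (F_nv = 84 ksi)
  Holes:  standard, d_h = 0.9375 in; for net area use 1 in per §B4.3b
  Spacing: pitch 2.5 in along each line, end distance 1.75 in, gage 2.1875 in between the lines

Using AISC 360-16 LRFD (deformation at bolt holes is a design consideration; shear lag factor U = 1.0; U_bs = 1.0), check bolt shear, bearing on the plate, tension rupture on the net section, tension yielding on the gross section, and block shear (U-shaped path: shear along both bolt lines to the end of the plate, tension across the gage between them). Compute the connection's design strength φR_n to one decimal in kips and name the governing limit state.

137.1 kips (net-section rupture governs)

Bolt shear: A_b = π(0.875)²/4 = 0.60132 in². φR_n = 0.75 × 84 × 0.60132 × 8 × 1 = 303.1 kips.
Bearing (0.75 in plate, F_u = 65 ksi): end bolts L_c = 1.75 − 0.9375/2 = 1.28125, R_n = min(1.2×1.28125×0.75×65, 2.4×0.875×0.75×65) = 74.953 kips/bolt; interior L_c = 2.5 − 0.9375 = 1.5625, R_n = 91.406 kips/bolt. φR_n = 0.75 × (2×74.953 + 6×91.406) = 523.8 kips.
Tension rupture (net): A_n = (5.75 − 2×1)×0.75 = 2.8125 in² (U = 1.0, A_e = A_n). φR_n = 0.75 × 65 × 2.8125 = 137.1 kips.
Tension yield (gross): A_g = 5.75×0.75 = 4.3125 in². φR_n = 0.90 × 50 × 4.3125 = 194.1 kips.
Block shear: shear path 2×[1.75+3×2.5] = 2×9.25 in, A_gv = 13.875, A_nv = 2×(9.25 − 3.5×1)×0.75 = 8.625 in²; tension across gage: (2.1875 − 1×1)×0.75 = 0.89063 in². R_n = min(0.6×65×8.625, 0.6×50×13.875) + 1.0×65×0.89063 = min(336.38, 416.25) + 57.891 = 394.27 kips. φR_n = 0.75 × 394.27 = 295.7 kips.
Governing: min(303.1, 523.8, 137.1, 194.1, 295.7) = 137.1 kips → net-section rupture.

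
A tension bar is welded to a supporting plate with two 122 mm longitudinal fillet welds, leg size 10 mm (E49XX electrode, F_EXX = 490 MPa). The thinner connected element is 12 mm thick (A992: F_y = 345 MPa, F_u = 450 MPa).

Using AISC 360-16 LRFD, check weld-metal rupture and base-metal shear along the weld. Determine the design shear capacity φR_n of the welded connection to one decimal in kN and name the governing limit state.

380.4 kN (weld metal governs)

Weld metal: throat = 0.707×10 = 7.07 mm, L = 2×122 = 244 mm. φR_n = 0.75 × 0.6 × 490 × 7.07 × 244 = 380.4 kN.
Base metal shear (12 mm plate): yield φR_n = 1.0×0.6×345×12×244 = 606.1 kN; rupture φR_n = 0.75×0.6×450×12×244 = 592.9 kN; take 592.9 kN (rupture).
Governing: min(380.4, 592.9) = 380.4 kN → weld metal.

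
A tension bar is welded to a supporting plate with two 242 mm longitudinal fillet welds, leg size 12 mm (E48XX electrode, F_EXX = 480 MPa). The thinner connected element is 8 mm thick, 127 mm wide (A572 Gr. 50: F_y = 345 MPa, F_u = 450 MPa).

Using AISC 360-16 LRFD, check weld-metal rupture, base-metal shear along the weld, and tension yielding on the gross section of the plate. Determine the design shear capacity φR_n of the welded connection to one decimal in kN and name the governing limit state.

315.5 kN (gross-section yield governs)

Weld metal: throat = 0.707×12 = 8.484 mm, L = 2×242 = 484 mm. φR_n = 0.75 × 0.6 × 480 × 8.484 × 484 = 887.0 kN.
Base metal shear (8 mm plate): yield φR_n = 1.0×0.6×345×8×484 = 801.5 kN; rupture φR_n = 0.75×0.6×450×8×484 = 784.1 kN; take 784.1 kN (rupture).
Tension yield (gross): A_g = 127×8 = 1016 mm². φR_n = 0.90 × 345 × 1016 = 315.5 kN.
Governing: min(887.0, 784.1, 315.5) = 315.5 kN → gross-section yield.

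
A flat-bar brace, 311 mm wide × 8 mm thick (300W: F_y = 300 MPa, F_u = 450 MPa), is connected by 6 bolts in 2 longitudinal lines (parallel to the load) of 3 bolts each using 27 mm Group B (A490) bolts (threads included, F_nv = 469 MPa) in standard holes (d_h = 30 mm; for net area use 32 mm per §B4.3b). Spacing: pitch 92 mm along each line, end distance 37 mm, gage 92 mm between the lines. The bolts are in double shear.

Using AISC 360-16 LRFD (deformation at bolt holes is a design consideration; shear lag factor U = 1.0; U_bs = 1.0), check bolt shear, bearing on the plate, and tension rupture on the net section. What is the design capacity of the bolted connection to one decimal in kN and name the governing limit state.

666.9 kN (net-section rupture governs)

Bolt shear: A_b = π(27)²/4 = 572.56 mm². φR_n = 0.75 × 469 × 572.56 × 6 × 2 = 2416.8 kN.
Bearing (8 mm plate, F_u = 450 MPa): end bolts L_c = 37 − 30/2 = 22, R_n = min(1.2×22×8×450, 2.4×27×8×450) = 95.04 kN/bolt; interior L_c = 92 − 30 = 62, R_n = 233.28 kN/bolt. φR_n = 0.75 × (2×95.04 + 4×233.28) = 842.4 kN.
Tension rupture (net): A_n = (311 − 2×32)×8 = 1976 mm² (U = 1.0, A_e = A_n). φR_n = 0.75 × 450 × 1976 = 666.9 kN.
Governing: min(2416.8, 842.4, 666.9) = 666.9 kN → net-section rupture.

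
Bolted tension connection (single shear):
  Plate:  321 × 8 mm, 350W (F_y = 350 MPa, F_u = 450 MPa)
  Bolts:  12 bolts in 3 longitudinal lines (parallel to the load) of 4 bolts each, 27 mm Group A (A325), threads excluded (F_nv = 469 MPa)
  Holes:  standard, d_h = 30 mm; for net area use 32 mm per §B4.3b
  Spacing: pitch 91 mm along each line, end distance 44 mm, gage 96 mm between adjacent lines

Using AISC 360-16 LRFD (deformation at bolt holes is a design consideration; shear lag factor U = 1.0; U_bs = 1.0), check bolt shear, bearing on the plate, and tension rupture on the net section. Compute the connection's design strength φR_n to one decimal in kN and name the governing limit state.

Bolt shear: A_b = π(27)²/4 = 572.56 mm². φR_n = 0.75 × 469 × 572.56 × 12 × 1 = 2416.8 kN.
Bearing (8 mm plate, F_u = 450 MPa): end bolts L_c = 44 − 30/2 = 29, R_n = min(1.2×29×8×450, 2.4×27×8×450) = 125.28 kN/bolt; interior L_c = 91 − 30 = 61, R_n = 233.28 kN/bolt. φR_n = 0.75 × (3×125.28 + 9×233.28) = 1856.5 kN.
Tension rupture (net): A_n = (321 − 3×32)×8 = 1800 mm² (U = 1.0, A_e = A_n). φR_n = 0.75 × 450 × 1800 = 607.5 kN.
Governing: min(2416.8, 1856.5, 607.5) = 607.5 kN → net-section rupture.

607.5 kN (net-section rupture governs)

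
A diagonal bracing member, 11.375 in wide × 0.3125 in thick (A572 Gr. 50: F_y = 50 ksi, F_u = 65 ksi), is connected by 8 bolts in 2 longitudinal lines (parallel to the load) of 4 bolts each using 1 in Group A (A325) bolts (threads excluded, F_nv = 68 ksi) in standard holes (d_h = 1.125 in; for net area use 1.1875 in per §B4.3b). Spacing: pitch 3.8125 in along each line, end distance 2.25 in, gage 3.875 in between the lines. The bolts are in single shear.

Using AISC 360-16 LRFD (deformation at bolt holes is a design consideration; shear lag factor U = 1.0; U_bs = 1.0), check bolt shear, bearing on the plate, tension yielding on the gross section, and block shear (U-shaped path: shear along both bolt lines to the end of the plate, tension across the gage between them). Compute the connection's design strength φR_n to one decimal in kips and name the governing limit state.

160.0 kips (gross-section yield governs)

Bolt shear: A_b = π(1)²/4 = 0.7854 in². φR_n = 0.75 × 68 × 0.7854 × 8 × 1 = 320.4 kips.
Bearing (0.3125 in plate, F_u = 65 ksi): end bolts L_c = 2.25 − 1.125/2 = 1.6875, R_n = min(1.2×1.6875×0.3125×65, 2.4×1×0.3125×65) = 41.133 kips/bolt; interior L_c = 3.8125 − 1.125 = 2.6875, R_n = 48.75 kips/bolt. φR_n = 0.75 × (2×41.133 + 6×48.75) = 281.1 kips.
Tension yield (gross): A_g = 11.375×0.3125 = 3.5547 in². φR_n = 0.90 × 50 × 3.5547 = 160.0 kips.
Block shear: shear path 2×[2.25+3×3.8125] = 2×13.6875 in, A_gv = 8.5547, A_nv = 2×(13.6875 − 3.5×1.1875)×0.3125 = 5.957 in²; tension across gage: (3.875 − 1×1.1875)×0.3125 = 0.83984 in². R_n = min(0.6×65×5.957, 0.6×50×8.5547) + 1.0×65×0.83984 = min(232.32, 256.64) + 54.59 = 286.91 kips. φR_n = 0.75 × 286.91 = 215.2 kips.
Governing: min(320.4, 281.1, 160.0, 215.2) = 160.0 kips → gross-section yield.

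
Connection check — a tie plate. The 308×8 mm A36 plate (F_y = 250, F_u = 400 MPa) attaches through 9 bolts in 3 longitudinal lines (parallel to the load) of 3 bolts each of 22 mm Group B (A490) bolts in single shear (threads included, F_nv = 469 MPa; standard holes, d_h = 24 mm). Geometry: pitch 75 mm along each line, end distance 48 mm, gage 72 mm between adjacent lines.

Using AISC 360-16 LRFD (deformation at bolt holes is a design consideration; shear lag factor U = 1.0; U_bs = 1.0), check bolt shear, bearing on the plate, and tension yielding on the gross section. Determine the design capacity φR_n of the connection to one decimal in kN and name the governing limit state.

Bolt shear: A_b = π(22)²/4 = 380.13 mm². φR_n = 0.75 × 469 × 380.13 × 9 × 1 = 1203.4 kN.
Bearing (8 mm plate, F_u = 400 MPa): end bolts L_c = 48 − 24/2 = 36, R_n = min(1.2×36×8×400, 2.4×22×8×400) = 138.24 kN/bolt; interior L_c = 75 − 24 = 51, R_n = 168.96 kN/bolt. φR_n = 0.75 × (3×138.24 + 6×168.96) = 1071.4 kN.
Tension yield (gross): A_g = 308×8 = 2464 mm². φR_n = 0.90 × 250 × 2464 = 554.4 kN.
Governing: min(1203.4, 1071.4, 554.4) = 554.4 kN → gross-section yield.

554.4 kN (gross-section yield governs)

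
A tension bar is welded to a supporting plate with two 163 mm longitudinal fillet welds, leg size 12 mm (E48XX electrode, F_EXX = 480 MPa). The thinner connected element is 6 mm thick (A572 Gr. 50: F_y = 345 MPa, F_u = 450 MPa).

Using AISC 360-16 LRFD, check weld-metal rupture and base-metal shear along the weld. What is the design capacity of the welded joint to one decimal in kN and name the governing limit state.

Weld metal: throat = 0.707×12 = 8.484 mm, L = 2×163 = 326 mm. φR_n = 0.75 × 0.6 × 480 × 8.484 × 326 = 597.4 kN.
Base metal shear (6 mm plate): yield φR_n = 1.0×0.6×345×6×326 = 404.9 kN; rupture φR_n = 0.75×0.6×450×6×326 = 396.1 kN; take 396.1 kN (rupture).
Governing: min(597.4, 396.1) = 396.1 kN → base-metal shear.

396.1 kN (base-metal shear governs)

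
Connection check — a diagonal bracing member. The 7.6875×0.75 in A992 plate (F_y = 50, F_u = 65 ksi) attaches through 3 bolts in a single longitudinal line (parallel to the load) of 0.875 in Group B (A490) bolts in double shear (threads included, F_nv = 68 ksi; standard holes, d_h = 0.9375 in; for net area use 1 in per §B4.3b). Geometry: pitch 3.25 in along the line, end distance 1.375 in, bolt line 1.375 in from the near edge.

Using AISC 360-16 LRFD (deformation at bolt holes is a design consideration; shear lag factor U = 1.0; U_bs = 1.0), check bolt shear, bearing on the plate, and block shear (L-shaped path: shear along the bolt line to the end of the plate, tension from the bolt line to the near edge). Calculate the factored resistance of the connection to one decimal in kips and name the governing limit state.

Bolt shear: A_b = π(0.875)²/4 = 0.60132 in². φR_n = 0.75 × 68 × 0.60132 × 3 × 2 = 184.0 kips.
Bearing (0.75 in plate, F_u = 65 ksi): end bolts L_c = 1.375 − 0.9375/2 = 0.90625, R_n = min(1.2×0.90625×0.75×65, 2.4×0.875×0.75×65) = 53.016 kips/bolt; interior L_c = 3.25 − 0.9375 = 2.3125, R_n = 102.38 kips/bolt. φR_n = 0.75 × (1×53.016 + 2×102.38) = 193.3 kips.
Block shear: shear path 1×[1.375+2×3.25] = 1×7.875 in, A_gv = 5.9063, A_nv = 1×(7.875 − 2.5×1)×0.75 = 4.0313 in²; tension to near edge: (1.375 − 0.5×1)×0.75 = 0.65625 in². R_n = min(0.6×65×4.0313, 0.6×50×5.9063) + 1.0×65×0.65625 = min(157.22, 177.19) + 42.656 = 199.88 kips. φR_n = 0.75 × 199.88 = 149.9 kips.
Governing: min(184.0, 193.3, 149.9) = 149.9 kips → block shear.

149.9 kips (block shear governs)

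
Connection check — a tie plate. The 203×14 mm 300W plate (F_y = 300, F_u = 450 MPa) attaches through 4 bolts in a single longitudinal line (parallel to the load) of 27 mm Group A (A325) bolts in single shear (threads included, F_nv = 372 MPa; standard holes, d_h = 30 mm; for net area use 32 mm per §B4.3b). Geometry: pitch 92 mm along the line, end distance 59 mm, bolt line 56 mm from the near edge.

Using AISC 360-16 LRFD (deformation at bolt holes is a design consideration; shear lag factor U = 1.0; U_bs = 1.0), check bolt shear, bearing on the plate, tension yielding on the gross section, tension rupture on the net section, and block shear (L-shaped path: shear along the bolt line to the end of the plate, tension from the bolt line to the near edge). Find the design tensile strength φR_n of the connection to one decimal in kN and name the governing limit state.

Bolt shear: A_b = π(27)²/4 = 572.56 mm². φR_n = 0.75 × 372 × 572.56 × 4 × 1 = 639.0 kN.
Bearing (14 mm plate, F_u = 450 MPa): end bolts L_c = 59 − 30/2 = 44, R_n = min(1.2×44×14×450, 2.4×27×14×450) = 332.64 kN/bolt; interior L_c = 92 − 30 = 62, R_n = 408.24 kN/bolt. φR_n = 0.75 × (1×332.64 + 3×408.24) = 1168.0 kN.
Tension yield (gross): A_g = 203×14 = 2842 mm². φR_n = 0.90 × 300 × 2842 = 767.3 kN.
Tension rupture (net): A_n = (203 − 1×32)×14 = 2394 mm² (U = 1.0, A_e = A_n). φR_n = 0.75 × 450 × 2394 = 808.0 kN.
Block shear: shear path 1×[59+3×92] = 1×335 mm, A_gv = 4690, A_nv = 1×(335 − 3.5×32)×14 = 3122 mm²; tension to near edge: (56 − 0.5×32)×14 = 560 mm². R_n = min(0.6×450×3122, 0.6×300×4690) + 1.0×450×560 = min(842.94, 844.2) + 252 = 1094.9 kN. φR_n = 0.75 × 1094.9 = 821.2 kN.
Governing: min(639.0, 1168.0, 767.3, 808.0, 821.2) = 639.0 kN → bolt shear.

639.0 kN (bolt shear governs)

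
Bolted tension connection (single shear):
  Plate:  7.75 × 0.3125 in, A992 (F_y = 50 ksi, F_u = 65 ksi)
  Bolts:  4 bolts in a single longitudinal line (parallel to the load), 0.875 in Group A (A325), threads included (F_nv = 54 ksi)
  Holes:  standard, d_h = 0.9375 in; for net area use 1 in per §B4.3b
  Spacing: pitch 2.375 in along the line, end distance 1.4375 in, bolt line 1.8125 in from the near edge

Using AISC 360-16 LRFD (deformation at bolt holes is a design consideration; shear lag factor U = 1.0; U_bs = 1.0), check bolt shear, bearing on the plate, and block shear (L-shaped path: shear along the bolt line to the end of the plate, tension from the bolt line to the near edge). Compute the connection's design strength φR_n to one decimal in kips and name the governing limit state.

Bolt shear: A_b = π(0.875)²/4 = 0.60132 in². φR_n = 0.75 × 54 × 0.60132 × 4 × 1 = 97.4 kips.
Bearing (0.3125 in plate, F_u = 65 ksi): end bolts L_c = 1.4375 − 0.9375/2 = 0.96875, R_n = min(1.2×0.96875×0.3125×65, 2.4×0.875×0.3125×65) = 23.613 kips/bolt; interior L_c = 2.375 − 0.9375 = 1.4375, R_n = 35.039 kips/bolt. φR_n = 0.75 × (1×23.613 + 3×35.039) = 96.5 kips.
Block shear: shear path 1×[1.4375+3×2.375] = 1×8.5625 in, A_gv = 2.6758, A_nv = 1×(8.5625 − 3.5×1)×0.3125 = 1.582 in²; tension to near edge: (1.8125 − 0.5×1)×0.3125 = 0.41016 in². R_n = min(0.6×65×1.582, 0.6×50×2.6758) + 1.0×65×0.41016 = min(61.698, 80.274) + 26.66 = 88.358 kips. φR_n = 0.75 × 88.358 = 66.3 kips.
Governing: min(97.4, 96.5, 66.3) = 66.3 kips → block shear.

66.3 kips (block shear governs)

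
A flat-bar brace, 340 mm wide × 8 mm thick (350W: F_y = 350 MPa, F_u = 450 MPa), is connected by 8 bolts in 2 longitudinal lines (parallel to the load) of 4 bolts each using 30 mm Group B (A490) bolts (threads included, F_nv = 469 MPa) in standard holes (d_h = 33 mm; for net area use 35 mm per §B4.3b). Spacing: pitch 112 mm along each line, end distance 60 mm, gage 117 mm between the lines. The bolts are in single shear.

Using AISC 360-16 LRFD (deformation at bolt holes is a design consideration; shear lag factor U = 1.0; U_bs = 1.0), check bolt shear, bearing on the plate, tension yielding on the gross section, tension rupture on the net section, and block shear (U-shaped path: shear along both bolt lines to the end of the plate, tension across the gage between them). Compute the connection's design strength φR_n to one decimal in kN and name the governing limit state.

Bolt shear: A_b = π(30)²/4 = 706.86 mm². φR_n = 0.75 × 469 × 706.86 × 8 × 1 = 1989.1 kN.
Bearing (8 mm plate, F_u = 450 MPa): end bolts L_c = 60 − 33/2 = 43.5, R_n = min(1.2×43.5×8×450, 2.4×30×8×450) = 187.92 kN/bolt; interior L_c = 112 − 33 = 79, R_n = 259.2 kN/bolt. φR_n = 0.75 × (2×187.92 + 6×259.2) = 1448.3 kN.
Tension yield (gross): A_g = 340×8 = 2720 mm². φR_n = 0.90 × 350 × 2720 = 856.8 kN.
Tension rupture (net): A_n = (340 − 2×35)×8 = 2160 mm² (U = 1.0, A_e = A_n). φR_n = 0.75 × 450 × 2160 = 729.0 kN.
Block shear: shear path 2×[60+3×112] = 2×396 mm, A_gv = 6336, A_nv = 2×(396 − 3.5×35)×8 = 4376 mm²; tension across gage: (117 − 1×35)×8 = 656 mm². R_n = min(0.6×450×4376, 0.6×350×6336) + 1.0×450×656 = min(1181.5, 1330.6) + 295.2 = 1476.7 kN. φR_n = 0.75 × 1476.7 = 1107.5 kN.
Governing: min(1989.1, 1448.3, 856.8, 729.0, 1107.5) = 729.0 kN → net-section rupture.

729.0 kN (net-section rupture governs)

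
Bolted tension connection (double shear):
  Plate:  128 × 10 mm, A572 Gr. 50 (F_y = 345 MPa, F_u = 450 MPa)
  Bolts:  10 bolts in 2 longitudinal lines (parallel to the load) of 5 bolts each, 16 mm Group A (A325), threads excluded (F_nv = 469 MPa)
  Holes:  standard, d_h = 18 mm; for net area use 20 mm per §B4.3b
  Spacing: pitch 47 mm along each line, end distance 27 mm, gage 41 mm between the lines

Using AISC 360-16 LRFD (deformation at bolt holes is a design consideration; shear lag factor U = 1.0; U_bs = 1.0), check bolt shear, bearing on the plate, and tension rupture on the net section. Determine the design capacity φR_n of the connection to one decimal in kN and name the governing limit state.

Bolt shear: A_b = π(16)²/4 = 201.06 mm². φR_n = 0.75 × 469 × 201.06 × 10 × 2 = 1414.5 kN.
Bearing (10 mm plate, F_u = 450 MPa): end bolts L_c = 27 − 18/2 = 18, R_n = min(1.2×18×10×450, 2.4×16×10×450) = 97.2 kN/bolt; interior L_c = 47 − 18 = 29, R_n = 156.6 kN/bolt. φR_n = 0.75 × (2×97.2 + 8×156.6) = 1085.4 kN.
Tension rupture (net): A_n = (128 − 2×20)×10 = 880 mm² (U = 1.0, A_e = A_n). φR_n = 0.75 × 450 × 880 = 297.0 kN.
Governing: min(1414.5, 1085.4, 297.0) = 297.0 kN → net-section rupture.

297.0 kN (net-section rupture governs)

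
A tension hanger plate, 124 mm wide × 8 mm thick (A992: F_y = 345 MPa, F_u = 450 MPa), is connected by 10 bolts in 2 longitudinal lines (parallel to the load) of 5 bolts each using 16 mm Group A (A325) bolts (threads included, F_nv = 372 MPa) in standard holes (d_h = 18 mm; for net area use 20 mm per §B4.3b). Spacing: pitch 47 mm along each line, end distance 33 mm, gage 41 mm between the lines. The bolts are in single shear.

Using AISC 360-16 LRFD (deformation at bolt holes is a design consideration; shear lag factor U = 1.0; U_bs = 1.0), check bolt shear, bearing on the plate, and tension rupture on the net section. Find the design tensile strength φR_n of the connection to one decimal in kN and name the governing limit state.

226.8 kN (net-section rupture governs)

Bolt shear: A_b = π(16)²/4 = 201.06 mm². φR_n = 0.75 × 372 × 201.06 × 10 × 1 = 561.0 kN.
Bearing (8 mm plate, F_u = 450 MPa): end bolts L_c = 33 − 18/2 = 24, R_n = min(1.2×24×8×450, 2.4×16×8×450) = 103.68 kN/bolt; interior L_c = 47 − 18 = 29, R_n = 125.28 kN/bolt. φR_n = 0.75 × (2×103.68 + 8×125.28) = 907.2 kN.
Tension rupture (net): A_n = (124 − 2×20)×8 = 672 mm² (U = 1.0, A_e = A_n). φR_n = 0.75 × 450 × 672 = 226.8 kN.
Governing: min(561.0, 907.2, 226.8) = 226.8 kN → net-section rupture.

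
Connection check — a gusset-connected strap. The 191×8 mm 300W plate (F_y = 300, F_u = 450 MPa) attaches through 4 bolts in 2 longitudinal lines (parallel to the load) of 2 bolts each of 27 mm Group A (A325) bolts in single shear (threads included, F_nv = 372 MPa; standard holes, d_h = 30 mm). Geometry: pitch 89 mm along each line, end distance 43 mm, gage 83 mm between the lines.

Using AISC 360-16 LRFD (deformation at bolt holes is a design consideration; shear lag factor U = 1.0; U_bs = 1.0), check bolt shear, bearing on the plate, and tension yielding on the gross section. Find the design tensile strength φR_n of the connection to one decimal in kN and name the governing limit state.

Bolt shear: A_b = π(27)²/4 = 572.56 mm². φR_n = 0.75 × 372 × 572.56 × 4 × 1 = 639.0 kN.
Bearing (8 mm plate, F_u = 450 MPa): end bolts L_c = 43 − 30/2 = 28, R_n = min(1.2×28×8×450, 2.4×27×8×450) = 120.96 kN/bolt; interior L_c = 89 − 30 = 59, R_n = 233.28 kN/bolt. φR_n = 0.75 × (2×120.96 + 2×233.28) = 531.4 kN.
Tension yield (gross): A_g = 191×8 = 1528 mm². φR_n = 0.90 × 300 × 1528 = 412.6 kN.
Governing: min(639.0, 531.4, 412.6) = 412.6 kN → gross-section yield.

412.6 kN (gross-section yield governs)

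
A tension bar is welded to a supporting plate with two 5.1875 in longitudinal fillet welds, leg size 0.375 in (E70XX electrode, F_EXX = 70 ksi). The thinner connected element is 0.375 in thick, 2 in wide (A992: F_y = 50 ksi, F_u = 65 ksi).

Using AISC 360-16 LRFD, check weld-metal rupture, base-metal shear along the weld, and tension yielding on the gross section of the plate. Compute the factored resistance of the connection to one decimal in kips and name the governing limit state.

33.8 kips (gross-section yield governs)

Weld metal: throat = 0.707×0.375 = 0.26513 in, L = 2×5.1875 = 10.375 in. φR_n = 0.75 × 0.6 × 70 × 0.26513 × 10.375 = 86.6 kips.
Base metal shear (0.375 in plate): yield φR_n = 1.0×0.6×50×0.375×10.375 = 116.7 kips; rupture φR_n = 0.75×0.6×65×0.375×10.375 = 113.8 kips; take 113.8 kips (rupture).
Tension yield (gross): A_g = 2×0.375 = 0.75 in². φR_n = 0.90 × 50 × 0.75 = 33.8 kips.
Governing: min(86.6, 113.8, 33.8) = 33.8 kips → gross-section yield.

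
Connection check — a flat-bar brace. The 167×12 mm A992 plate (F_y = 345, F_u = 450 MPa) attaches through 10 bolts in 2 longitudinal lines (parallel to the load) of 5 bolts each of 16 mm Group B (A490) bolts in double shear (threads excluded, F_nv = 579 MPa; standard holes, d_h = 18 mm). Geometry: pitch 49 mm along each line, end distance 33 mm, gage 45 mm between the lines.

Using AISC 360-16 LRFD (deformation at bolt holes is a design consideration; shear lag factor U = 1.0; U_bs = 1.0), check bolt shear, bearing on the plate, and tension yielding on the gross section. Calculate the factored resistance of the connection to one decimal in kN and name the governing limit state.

Bolt shear: A_b = π(16)²/4 = 201.06 mm². φR_n = 0.75 × 579 × 201.06 × 10 × 2 = 1746.2 kN.
Bearing (12 mm plate, F_u = 450 MPa): end bolts L_c = 33 − 18/2 = 24, R_n = min(1.2×24×12×450, 2.4×16×12×450) = 155.52 kN/bolt; interior L_c = 49 − 18 = 31, R_n = 200.88 kN/bolt. φR_n = 0.75 × (2×155.52 + 8×200.88) = 1438.6 kN.
Tension yield (gross): A_g = 167×12 = 2004 mm². φR_n = 0.90 × 345 × 2004 = 622.2 kN.
Governing: min(1746.2, 1438.6, 622.2) = 622.2 kN → gross-section yield.

622.2 kN (gross-section yield governs)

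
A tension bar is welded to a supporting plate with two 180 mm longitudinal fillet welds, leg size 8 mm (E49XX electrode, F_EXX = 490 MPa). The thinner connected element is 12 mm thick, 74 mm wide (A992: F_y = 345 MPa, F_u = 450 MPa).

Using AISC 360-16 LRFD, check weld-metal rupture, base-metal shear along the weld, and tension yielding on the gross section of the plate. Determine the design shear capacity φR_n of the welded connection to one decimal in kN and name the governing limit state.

275.7 kN (gross-section yield governs)

Weld metal: throat = 0.707×8 = 5.656 mm, L = 2×180 = 360 mm. φR_n = 0.75 × 0.6 × 490 × 5.656 × 360 = 449.0 kN.
Base metal shear (12 mm plate): yield φR_n = 1.0×0.6×345×12×360 = 894.2 kN; rupture φR_n = 0.75×0.6×450×12×360 = 874.8 kN; take 874.8 kN (rupture).
Tension yield (gross): A_g = 74×12 = 888 mm². φR_n = 0.90 × 345 × 888 = 275.7 kN.
Governing: min(449.0, 874.8, 275.7) = 275.7 kN → gross-section yield.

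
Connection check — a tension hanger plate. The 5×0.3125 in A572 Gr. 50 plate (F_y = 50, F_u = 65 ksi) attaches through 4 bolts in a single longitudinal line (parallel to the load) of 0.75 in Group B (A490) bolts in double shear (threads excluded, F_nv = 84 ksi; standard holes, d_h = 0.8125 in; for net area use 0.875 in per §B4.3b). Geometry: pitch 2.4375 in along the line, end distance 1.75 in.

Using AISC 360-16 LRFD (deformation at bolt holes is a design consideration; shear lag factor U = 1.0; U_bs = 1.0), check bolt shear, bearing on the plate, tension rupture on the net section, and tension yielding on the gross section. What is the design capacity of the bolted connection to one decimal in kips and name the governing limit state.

Bolt shear: A_b = π(0.75)²/4 = 0.44179 in². φR_n = 0.75 × 84 × 0.44179 × 4 × 2 = 222.7 kips.
Bearing (0.3125 in plate, F_u = 65 ksi): end bolts L_c = 1.75 − 0.8125/2 = 1.34375, R_n = min(1.2×1.34375×0.3125×65, 2.4×0.75×0.3125×65) = 32.754 kips/bolt; interior L_c = 2.4375 − 0.8125 = 1.625, R_n = 36.563 kips/bolt. φR_n = 0.75 × (1×32.754 + 3×36.563) = 106.8 kips.
Tension rupture (net): A_n = (5 − 1×0.875)×0.3125 = 1.2891 in² (U = 1.0, A_e = A_n). φR_n = 0.75 × 65 × 1.2891 = 62.8 kips.
Tension yield (gross): A_g = 5×0.3125 = 1.5625 in². φR_n = 0.90 × 50 × 1.5625 = 70.3 kips.
Governing: min(222.7, 106.8, 62.8, 70.3) = 62.8 kips → net-section rupture.

62.8 kips (net-section rupture governs)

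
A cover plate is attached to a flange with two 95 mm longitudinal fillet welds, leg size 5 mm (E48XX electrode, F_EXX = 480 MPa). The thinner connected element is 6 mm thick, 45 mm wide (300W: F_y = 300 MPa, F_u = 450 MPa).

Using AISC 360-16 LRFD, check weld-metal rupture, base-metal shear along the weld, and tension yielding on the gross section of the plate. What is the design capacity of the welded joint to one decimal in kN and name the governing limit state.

Weld metal: throat = 0.707×5 = 3.535 mm, L = 2×95 = 190 mm. φR_n = 0.75 × 0.6 × 480 × 3.535 × 190 = 145.1 kN.
Base metal shear (6 mm plate): yield φR_n = 1.0×0.6×300×6×190 = 205.2 kN; rupture φR_n = 0.75×0.6×450×6×190 = 230.9 kN; take 205.2 kN (yield).
Tension yield (gross): A_g = 45×6 = 270 mm². φR_n = 0.90 × 300 × 270 = 72.9 kN.
Governing: min(145.1, 205.2, 72.9) = 72.9 kN → gross-section yield.

72.9 kN (gross-section yield governs)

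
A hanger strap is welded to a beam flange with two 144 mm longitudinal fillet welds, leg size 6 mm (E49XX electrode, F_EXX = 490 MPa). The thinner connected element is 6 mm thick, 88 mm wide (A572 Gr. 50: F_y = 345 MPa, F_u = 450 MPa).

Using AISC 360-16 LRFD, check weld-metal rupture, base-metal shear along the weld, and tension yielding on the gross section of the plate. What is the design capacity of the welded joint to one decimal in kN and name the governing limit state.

Weld metal: throat = 0.707×6 = 4.242 mm, L = 2×144 = 288 mm. φR_n = 0.75 × 0.6 × 490 × 4.242 × 288 = 269.4 kN.
Base metal shear (6 mm plate): yield φR_n = 1.0×0.6×345×6×288 = 357.7 kN; rupture φR_n = 0.75×0.6×450×6×288 = 349.9 kN; take 349.9 kN (rupture).
Tension yield (gross): A_g = 88×6 = 528 mm². φR_n = 0.90 × 345 × 528 = 163.9 kN.
Governing: min(269.4, 349.9, 163.9) = 163.9 kN → gross-section yield.

163.9 kN (gross-section yield governs)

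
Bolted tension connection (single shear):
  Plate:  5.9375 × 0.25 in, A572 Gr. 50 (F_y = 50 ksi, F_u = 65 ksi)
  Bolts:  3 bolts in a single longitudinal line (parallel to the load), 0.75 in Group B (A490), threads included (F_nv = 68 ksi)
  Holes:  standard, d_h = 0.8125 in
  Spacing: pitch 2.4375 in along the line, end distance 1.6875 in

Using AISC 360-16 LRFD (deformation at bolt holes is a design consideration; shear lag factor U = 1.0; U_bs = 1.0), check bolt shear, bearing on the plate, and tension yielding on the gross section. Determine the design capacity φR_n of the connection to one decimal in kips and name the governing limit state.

62.6 kips (bearing governs)

Bolt shear: A_b = π(0.75)²/4 = 0.44179 in². φR_n = 0.75 × 68 × 0.44179 × 3 × 1 = 67.6 kips.
Bearing (0.25 in plate, F_u = 65 ksi): end bolts L_c = 1.6875 − 0.8125/2 = 1.28125, R_n = min(1.2×1.28125×0.25×65, 2.4×0.75×0.25×65) = 24.984 kips/bolt; interior L_c = 2.4375 − 0.8125 = 1.625, R_n = 29.25 kips/bolt. φR_n = 0.75 × (1×24.984 + 2×29.25) = 62.6 kips.
Tension yield (gross): A_g = 5.9375×0.25 = 1.4844 in². φR_n = 0.90 × 50 × 1.4844 = 66.8 kips.
Governing: min(67.6, 62.6, 66.8) = 62.6 kips → bearing.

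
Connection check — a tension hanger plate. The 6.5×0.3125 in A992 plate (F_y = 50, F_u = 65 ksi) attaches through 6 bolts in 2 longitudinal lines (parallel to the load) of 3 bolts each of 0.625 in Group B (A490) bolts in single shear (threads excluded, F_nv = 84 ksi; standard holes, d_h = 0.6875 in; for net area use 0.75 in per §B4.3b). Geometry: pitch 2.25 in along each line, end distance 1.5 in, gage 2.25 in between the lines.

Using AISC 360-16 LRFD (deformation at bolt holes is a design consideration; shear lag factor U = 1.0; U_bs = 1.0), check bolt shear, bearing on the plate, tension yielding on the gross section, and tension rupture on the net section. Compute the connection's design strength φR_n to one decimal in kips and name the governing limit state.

76.2 kips (net-section rupture governs)

Bolt shear: A_b = π(0.625)²/4 = 0.3068 in². φR_n = 0.75 × 84 × 0.3068 × 6 × 1 = 116.0 kips.
Bearing (0.3125 in plate, F_u = 65 ksi): end bolts L_c = 1.5 − 0.6875/2 = 1.15625, R_n = min(1.2×1.15625×0.3125×65, 2.4×0.625×0.3125×65) = 28.184 kips/bolt; interior L_c = 2.25 − 0.6875 = 1.5625, R_n = 30.469 kips/bolt. φR_n = 0.75 × (2×28.184 + 4×30.469) = 133.7 kips.
Tension yield (gross): A_g = 6.5×0.3125 = 2.0313 in². φR_n = 0.90 × 50 × 2.0313 = 91.4 kips.
Tension rupture (net): A_n = (6.5 − 2×0.75)×0.3125 = 1.5625 in² (U = 1.0, A_e = A_n). φR_n = 0.75 × 65 × 1.5625 = 76.2 kips.
Governing: min(116.0, 133.7, 91.4, 76.2) = 76.2 kips → net-section rupture.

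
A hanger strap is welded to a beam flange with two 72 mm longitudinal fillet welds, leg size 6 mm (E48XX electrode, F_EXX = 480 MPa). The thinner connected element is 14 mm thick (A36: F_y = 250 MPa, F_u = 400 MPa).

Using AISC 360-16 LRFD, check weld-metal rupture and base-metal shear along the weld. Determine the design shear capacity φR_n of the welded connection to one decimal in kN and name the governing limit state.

131.9 kN (weld metal governs)

Weld metal: throat = 0.707×6 = 4.242 mm, L = 2×72 = 144 mm. φR_n = 0.75 × 0.6 × 480 × 4.242 × 144 = 131.9 kN.
Base metal shear (14 mm plate): yield φR_n = 1.0×0.6×250×14×144 = 302.4 kN; rupture φR_n = 0.75×0.6×400×14×144 = 362.9 kN; take 302.4 kN (yield).
Governing: min(131.9, 302.4) = 131.9 kN → weld metal.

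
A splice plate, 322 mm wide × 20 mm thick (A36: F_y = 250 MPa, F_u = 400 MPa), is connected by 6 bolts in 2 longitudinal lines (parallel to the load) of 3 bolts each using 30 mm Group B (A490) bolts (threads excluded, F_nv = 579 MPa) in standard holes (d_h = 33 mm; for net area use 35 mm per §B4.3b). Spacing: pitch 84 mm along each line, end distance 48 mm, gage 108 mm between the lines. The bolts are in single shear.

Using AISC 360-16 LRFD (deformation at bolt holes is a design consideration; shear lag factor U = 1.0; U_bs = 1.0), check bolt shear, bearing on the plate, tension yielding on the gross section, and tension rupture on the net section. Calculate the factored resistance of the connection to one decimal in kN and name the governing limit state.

1449.0 kN (gross-section yield governs)

Bolt shear: A_b = π(30)²/4 = 706.86 mm². φR_n = 0.75 × 579 × 706.86 × 6 × 1 = 1841.7 kN.
Bearing (20 mm plate, F_u = 400 MPa): end bolts L_c = 48 − 33/2 = 31.5, R_n = min(1.2×31.5×20×400, 2.4×30×20×400) = 302.4 kN/bolt; interior L_c = 84 − 33 = 51, R_n = 489.6 kN/bolt. φR_n = 0.75 × (2×302.4 + 4×489.6) = 1922.4 kN.
Tension yield (gross): A_g = 322×20 = 6440 mm². φR_n = 0.90 × 250 × 6440 = 1449.0 kN.
Tension rupture (net): A_n = (322 − 2×35)×20 = 5040 mm² (U = 1.0, A_e = A_n). φR_n = 0.75 × 400 × 5040 = 1512.0 kN.
Governing: min(1841.7, 1922.4, 1449.0, 1512.0) = 1449.0 kN → gross-section yield.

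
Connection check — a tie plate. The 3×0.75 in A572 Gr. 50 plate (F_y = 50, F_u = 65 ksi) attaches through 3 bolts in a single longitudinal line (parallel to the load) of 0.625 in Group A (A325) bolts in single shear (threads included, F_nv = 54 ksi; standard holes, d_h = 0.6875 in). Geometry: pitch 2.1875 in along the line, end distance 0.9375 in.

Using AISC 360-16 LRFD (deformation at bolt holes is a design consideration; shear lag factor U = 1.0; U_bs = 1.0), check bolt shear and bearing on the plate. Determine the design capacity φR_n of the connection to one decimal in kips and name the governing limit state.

Bolt shear: A_b = π(0.625)²/4 = 0.3068 in². φR_n = 0.75 × 54 × 0.3068 × 3 × 1 = 37.3 kips.
Bearing (0.75 in plate, F_u = 65 ksi): end bolts L_c = 0.9375 − 0.6875/2 = 0.59375, R_n = min(1.2×0.59375×0.75×65, 2.4×0.625×0.75×65) = 34.734 kips/bolt; interior L_c = 2.1875 − 0.6875 = 1.5, R_n = 73.125 kips/bolt. φR_n = 0.75 × (1×34.734 + 2×73.125) = 135.7 kips.
Governing: min(37.3, 135.7) = 37.3 kips → bolt shear.

37.3 kips (bolt shear governs)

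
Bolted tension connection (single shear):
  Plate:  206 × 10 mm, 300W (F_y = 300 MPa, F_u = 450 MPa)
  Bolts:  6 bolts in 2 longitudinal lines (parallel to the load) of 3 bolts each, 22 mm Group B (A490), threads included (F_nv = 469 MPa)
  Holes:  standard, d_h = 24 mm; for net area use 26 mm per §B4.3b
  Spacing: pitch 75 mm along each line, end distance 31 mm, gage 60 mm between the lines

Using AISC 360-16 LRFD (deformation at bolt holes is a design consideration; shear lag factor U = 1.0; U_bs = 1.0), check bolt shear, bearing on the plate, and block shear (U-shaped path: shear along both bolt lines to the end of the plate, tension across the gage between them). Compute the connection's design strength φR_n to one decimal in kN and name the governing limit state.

Bolt shear: A_b = π(22)²/4 = 380.13 mm². φR_n = 0.75 × 469 × 380.13 × 6 × 1 = 802.3 kN.
Bearing (10 mm plate, F_u = 450 MPa): end bolts L_c = 31 − 24/2 = 19, R_n = min(1.2×19×10×450, 2.4×22×10×450) = 102.6 kN/bolt; interior L_c = 75 − 24 = 51, R_n = 237.6 kN/bolt. φR_n = 0.75 × (2×102.6 + 4×237.6) = 866.7 kN.
Block shear: shear path 2×[31+2×75] = 2×181 mm, A_gv = 3620, A_nv = 2×(181 − 2.5×26)×10 = 2320 mm²; tension across gage: (60 − 1×26)×10 = 340 mm². R_n = min(0.6×450×2320, 0.6×300×3620) + 1.0×450×340 = min(626.4, 651.6) + 153 = 779.4 kN. φR_n = 0.75 × 779.4 = 584.6 kN.
Governing: min(802.3, 866.7, 584.6) = 584.6 kN → block shear.

584.6 kN (block shear governs)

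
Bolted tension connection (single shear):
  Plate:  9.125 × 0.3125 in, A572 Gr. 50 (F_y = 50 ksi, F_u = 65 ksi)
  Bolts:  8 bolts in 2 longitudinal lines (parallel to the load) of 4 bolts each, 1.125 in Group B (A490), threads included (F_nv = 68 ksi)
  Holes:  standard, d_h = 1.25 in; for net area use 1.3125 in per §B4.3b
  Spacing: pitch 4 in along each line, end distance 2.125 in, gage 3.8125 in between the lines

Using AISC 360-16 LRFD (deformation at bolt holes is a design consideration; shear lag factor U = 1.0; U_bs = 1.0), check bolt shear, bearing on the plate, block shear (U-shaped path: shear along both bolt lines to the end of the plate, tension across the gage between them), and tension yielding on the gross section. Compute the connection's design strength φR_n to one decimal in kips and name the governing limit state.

Bolt shear: A_b = π(1.125)²/4 = 0.99402 in². φR_n = 0.75 × 68 × 0.99402 × 8 × 1 = 405.6 kips.
Bearing (0.3125 in plate, F_u = 65 ksi): end bolts L_c = 2.125 − 1.25/2 = 1.5, R_n = min(1.2×1.5×0.3125×65, 2.4×1.125×0.3125×65) = 36.563 kips/bolt; interior L_c = 4 − 1.25 = 2.75, R_n = 54.844 kips/bolt. φR_n = 0.75 × (2×36.563 + 6×54.844) = 301.6 kips.
Block shear: shear path 2×[2.125+3×4] = 2×14.125 in, A_gv = 8.8281, A_nv = 2×(14.125 − 3.5×1.3125)×0.3125 = 5.957 in²; tension across gage: (3.8125 − 1×1.3125)×0.3125 = 0.78125 in². R_n = min(0.6×65×5.957, 0.6×50×8.8281) + 1.0×65×0.78125 = min(232.32, 264.84) + 50.781 = 283.1 kips. φR_n = 0.75 × 283.1 = 212.3 kips.
Tension yield (gross): A_g = 9.125×0.3125 = 2.8516 in². φR_n = 0.90 × 50 × 2.8516 = 128.3 kips.
Governing: min(405.6, 301.6, 212.3, 128.3) = 128.3 kips → gross-section yield.

128.3 kips (gross-section yield governs)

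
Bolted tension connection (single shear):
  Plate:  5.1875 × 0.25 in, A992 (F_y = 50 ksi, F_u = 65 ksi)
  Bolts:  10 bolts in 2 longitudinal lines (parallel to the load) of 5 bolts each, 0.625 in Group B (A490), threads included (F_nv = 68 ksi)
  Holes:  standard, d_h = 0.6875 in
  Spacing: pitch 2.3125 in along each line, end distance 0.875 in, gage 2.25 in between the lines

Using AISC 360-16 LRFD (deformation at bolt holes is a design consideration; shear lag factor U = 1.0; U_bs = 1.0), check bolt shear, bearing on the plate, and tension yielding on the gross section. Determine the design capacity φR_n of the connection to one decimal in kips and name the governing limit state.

58.4 kips (gross-section yield governs)

Bolt shear: A_b = π(0.625)²/4 = 0.3068 in². φR_n = 0.75 × 68 × 0.3068 × 10 × 1 = 156.5 kips.
Bearing (0.25 in plate, F_u = 65 ksi): end bolts L_c = 0.875 − 0.6875/2 = 0.53125, R_n = min(1.2×0.53125×0.25×65, 2.4×0.625×0.25×65) = 10.359 kips/bolt; interior L_c = 2.3125 − 0.6875 = 1.625, R_n = 24.375 kips/bolt. φR_n = 0.75 × (2×10.359 + 8×24.375) = 161.8 kips.
Tension yield (gross): A_g = 5.1875×0.25 = 1.2969 in². φR_n = 0.90 × 50 × 1.2969 = 58.4 kips.
Governing: min(156.5, 161.8, 58.4) = 58.4 kips → gross-section yield.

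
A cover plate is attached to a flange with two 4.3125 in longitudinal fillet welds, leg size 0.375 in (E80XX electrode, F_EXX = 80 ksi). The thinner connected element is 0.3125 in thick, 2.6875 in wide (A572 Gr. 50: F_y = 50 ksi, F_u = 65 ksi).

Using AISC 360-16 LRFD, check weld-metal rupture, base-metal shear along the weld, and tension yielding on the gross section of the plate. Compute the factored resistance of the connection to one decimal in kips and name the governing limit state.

Weld metal: throat = 0.707×0.375 = 0.26513 in, L = 2×4.3125 = 8.625 in. φR_n = 0.75 × 0.6 × 80 × 0.26513 × 8.625 = 82.3 kips.
Base metal shear (0.3125 in plate): yield φR_n = 1.0×0.6×50×0.3125×8.625 = 80.9 kips; rupture φR_n = 0.75×0.6×65×0.3125×8.625 = 78.8 kips; take 78.8 kips (rupture).
Tension yield (gross): A_g = 2.6875×0.3125 = 0.83984 in². φR_n = 0.90 × 50 × 0.83984 = 37.8 kips.
Governing: min(82.3, 78.8, 37.8) = 37.8 kips → gross-section yield.

37.8 kips (gross-section yield governs)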